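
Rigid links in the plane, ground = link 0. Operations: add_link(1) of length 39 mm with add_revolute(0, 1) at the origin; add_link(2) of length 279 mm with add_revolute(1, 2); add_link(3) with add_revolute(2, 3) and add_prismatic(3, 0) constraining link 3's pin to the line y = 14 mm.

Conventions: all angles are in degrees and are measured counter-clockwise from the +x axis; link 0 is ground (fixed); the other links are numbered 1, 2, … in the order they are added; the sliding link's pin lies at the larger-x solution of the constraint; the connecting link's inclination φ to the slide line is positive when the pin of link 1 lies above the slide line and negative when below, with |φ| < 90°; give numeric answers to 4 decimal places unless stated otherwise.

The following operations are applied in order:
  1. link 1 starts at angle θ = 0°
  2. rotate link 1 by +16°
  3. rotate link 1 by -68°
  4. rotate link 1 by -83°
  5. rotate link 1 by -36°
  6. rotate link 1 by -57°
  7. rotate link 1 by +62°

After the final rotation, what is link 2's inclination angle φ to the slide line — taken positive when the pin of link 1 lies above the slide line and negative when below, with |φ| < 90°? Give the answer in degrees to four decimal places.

geometry: r = 39 mm, L = 279 mm, e = 14 mm; θ starts at 0°
rotate link 1 by +16°: θ ← 0° +16° = 16°
rotate link 1 by -68°: θ ← 16° -68° = -52°
rotate link 1 by -83°: θ ← -52° -83° = -135°
rotate link 1 by -36°: θ ← -135° -36° = -171°
rotate link 1 by -57°: θ ← -171° -57° = -228°
rotate link 1 by +62°: θ ← -228° +62° = -166°
h = r sin θ − e = -9.434954 − 14 = -23.434954
sin φ = h / L = -23.434954 / 279 = -0.08399625
φ = arcsin(-0.08399625) = -4.818308°

-4.8183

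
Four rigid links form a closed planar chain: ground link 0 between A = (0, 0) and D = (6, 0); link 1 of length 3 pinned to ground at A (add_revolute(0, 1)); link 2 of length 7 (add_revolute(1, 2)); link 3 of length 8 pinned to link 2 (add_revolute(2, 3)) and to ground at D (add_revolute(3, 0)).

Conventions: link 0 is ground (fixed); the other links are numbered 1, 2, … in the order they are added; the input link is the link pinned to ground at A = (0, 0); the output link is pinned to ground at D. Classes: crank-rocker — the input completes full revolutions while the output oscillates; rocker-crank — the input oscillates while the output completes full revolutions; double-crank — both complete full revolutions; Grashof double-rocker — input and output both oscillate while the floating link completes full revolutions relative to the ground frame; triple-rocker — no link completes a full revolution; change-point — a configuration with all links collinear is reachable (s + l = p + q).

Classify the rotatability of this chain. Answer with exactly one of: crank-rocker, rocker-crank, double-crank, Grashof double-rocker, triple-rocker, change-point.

lengths: ground=6, input=3, coupler=7, output=8
sorted: s=3 (shortest), l=8 (longest), p+q=13
s + l = 11 vs p + q = 13
s + l < p + q (Grashof) with shortest = input link → crank-rocker

crank-rocker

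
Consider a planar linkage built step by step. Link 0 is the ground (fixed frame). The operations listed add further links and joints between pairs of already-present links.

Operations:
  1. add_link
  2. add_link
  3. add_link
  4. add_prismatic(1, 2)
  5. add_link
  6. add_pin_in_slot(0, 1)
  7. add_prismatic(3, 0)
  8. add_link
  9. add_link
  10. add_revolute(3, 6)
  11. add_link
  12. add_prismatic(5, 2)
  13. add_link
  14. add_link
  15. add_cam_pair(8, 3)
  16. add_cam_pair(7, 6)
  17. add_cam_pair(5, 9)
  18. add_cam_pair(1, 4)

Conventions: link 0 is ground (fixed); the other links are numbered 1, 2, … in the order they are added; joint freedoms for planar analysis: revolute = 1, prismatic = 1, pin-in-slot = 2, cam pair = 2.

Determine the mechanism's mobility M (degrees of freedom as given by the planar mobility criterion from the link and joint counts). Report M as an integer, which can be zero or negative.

(L,J1,J2)=(1,0,0); link0 fixed
link1: (2,0,0)
link2: (3,0,0)
link3: (4,0,0)
P 1-2 [J1]: (4,1,0)
link4: (5,1,0)
PS 0-1 [J2]: (5,1,1)
P 3-0 [J1]: (5,2,1)
link5: (6,2,1)
link6: (7,2,1)
R 3-6 [J1]: (7,3,1)
link7: (8,3,1)
P 5-2 [J1]: (8,4,1)
link8: (9,4,1)
link9: (10,4,1)
C 8-3 [J2]: (10,4,2)
C 7-6 [J2]: (10,4,3)
C 5-9 [J2]: (10,4,4)
C 1-4 [J2]: (10,4,5)
Grübler: 3·9 − 2·4 − 5 = 14

M = 14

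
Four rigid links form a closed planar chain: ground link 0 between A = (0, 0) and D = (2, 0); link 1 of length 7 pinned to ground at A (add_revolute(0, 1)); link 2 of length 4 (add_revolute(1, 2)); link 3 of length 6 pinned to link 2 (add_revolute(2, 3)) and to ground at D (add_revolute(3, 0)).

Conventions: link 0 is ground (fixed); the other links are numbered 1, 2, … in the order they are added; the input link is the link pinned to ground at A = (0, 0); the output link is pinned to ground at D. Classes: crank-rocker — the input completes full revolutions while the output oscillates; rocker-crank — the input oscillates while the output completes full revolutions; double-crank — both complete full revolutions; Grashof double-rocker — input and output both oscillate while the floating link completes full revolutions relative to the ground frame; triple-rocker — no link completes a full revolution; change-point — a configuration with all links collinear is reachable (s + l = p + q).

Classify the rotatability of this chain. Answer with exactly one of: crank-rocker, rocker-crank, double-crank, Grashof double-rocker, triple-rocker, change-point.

lengths: ground=2, input=7, coupler=4, output=6
sorted: s=2 (shortest), l=7 (longest), p+q=10
s + l = 9 vs p + q = 10
s + l < p + q (Grashof) with shortest = ground link → double-crank

double-crank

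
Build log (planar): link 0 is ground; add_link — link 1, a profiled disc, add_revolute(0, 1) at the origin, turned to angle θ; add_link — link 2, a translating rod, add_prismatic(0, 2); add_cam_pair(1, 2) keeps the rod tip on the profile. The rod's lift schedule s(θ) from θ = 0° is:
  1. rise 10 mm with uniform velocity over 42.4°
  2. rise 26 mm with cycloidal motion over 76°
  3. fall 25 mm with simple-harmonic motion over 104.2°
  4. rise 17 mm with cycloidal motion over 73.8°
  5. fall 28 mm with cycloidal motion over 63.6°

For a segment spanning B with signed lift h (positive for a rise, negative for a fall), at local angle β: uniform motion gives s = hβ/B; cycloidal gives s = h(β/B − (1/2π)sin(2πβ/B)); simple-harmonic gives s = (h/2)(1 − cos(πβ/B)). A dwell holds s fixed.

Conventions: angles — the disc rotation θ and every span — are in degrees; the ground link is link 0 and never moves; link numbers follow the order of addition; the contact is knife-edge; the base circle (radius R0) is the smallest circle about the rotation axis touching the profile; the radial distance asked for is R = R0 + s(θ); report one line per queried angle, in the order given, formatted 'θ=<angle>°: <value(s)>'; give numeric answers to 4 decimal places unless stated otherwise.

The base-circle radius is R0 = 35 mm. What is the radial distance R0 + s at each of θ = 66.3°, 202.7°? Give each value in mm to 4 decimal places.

seg 1 [0°–42.4°] uniform, h=10: full span → s += 10 → s = 10.0000
seg 2 [42.4°–118.4°] cycloidal, h=26: θ=66.3° here. β=23.9, B=76. 26·(0.3145 − sin(2π·0.3145)/(2π)) = 4.3732 → s = 14.3732
seg 2 [42.4°–118.4°] cycloidal, h=26: full span → s += 26 → s = 36.0000
seg 3 [118.4°–222.6°] simple-harmonic, h=-25: θ=202.7° here. β=84.3, B=104.2. -25/2·(1 − cos(π·0.8090)) = -22.8169 → s = 13.1831
θ=66.3°: R = R0 + s = 35 + 14.3732 = 49.3732
θ=202.7°: R = R0 + s = 35 + 13.1831 = 48.1831

θ=66.3°: 49.3732
θ=202.7°: 48.1831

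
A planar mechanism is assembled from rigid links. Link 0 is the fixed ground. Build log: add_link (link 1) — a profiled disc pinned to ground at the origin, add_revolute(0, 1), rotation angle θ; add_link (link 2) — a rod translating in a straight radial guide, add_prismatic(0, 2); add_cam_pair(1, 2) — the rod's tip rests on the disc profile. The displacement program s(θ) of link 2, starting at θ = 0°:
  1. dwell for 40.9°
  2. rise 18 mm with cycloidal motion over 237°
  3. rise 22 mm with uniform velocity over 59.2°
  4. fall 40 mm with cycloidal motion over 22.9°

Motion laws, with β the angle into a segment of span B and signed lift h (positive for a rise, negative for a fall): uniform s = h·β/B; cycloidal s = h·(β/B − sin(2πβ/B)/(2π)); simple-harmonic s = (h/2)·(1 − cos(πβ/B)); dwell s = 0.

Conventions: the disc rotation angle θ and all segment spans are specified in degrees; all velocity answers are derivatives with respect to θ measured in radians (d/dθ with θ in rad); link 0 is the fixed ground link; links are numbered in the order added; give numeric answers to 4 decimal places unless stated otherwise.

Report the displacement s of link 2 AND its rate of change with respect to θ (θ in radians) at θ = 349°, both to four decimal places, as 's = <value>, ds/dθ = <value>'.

seg 1 [0°–40.9°] dwell: s stays 0.0000
seg 2 [40.9°–277.9°] cycloidal, h=18: full span → s += 18 → s = 18.0000
seg 3 [277.9°–337.1°] uniform, h=22: full span → s += 22 → s = 40.0000
seg 4 [337.1°–360°] cycloidal, h=-40: θ=349° here. β=11.9, B=22.9. -40·(0.5197 − sin(2π·0.5197)/(2π)) = -21.5701 → s = 18.4299
velocity in seg [337.1°–360°] (cycloidal), θ in radians: β = 11.9° = 0.2077 rad, B = 22.9° = 0.3997 rad; ds/dθ = (h/B)(1 − cos(2πβ/B)) = ((-40)/0.3997)(1 − cos(2π·0.5197)) = -199.398061 mm/rad

s = 18.4299, ds/dθ = -199.3981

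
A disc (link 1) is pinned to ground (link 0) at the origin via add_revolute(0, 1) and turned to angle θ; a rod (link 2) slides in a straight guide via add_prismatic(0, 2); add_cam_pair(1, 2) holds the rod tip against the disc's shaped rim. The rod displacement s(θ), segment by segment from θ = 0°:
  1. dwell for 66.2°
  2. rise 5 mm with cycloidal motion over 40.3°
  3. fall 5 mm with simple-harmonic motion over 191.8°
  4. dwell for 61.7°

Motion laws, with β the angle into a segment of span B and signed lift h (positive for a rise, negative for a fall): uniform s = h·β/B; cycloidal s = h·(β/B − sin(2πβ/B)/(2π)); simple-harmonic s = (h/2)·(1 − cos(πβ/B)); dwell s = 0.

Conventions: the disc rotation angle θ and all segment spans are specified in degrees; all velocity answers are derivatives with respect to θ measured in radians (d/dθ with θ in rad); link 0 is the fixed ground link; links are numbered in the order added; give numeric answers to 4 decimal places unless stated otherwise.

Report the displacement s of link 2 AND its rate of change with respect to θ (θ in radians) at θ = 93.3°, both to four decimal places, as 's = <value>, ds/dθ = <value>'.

segment 1 (0° to 66.2°, dwell): s unchanged at 0.0000
θ = 93.3° falls in segment 2 (66.2° to 106.5°, cycloidal, h = 5): β = 93.3 − 66.2 = 27.1°, B = 40.3°; Δs = 5·(0.6725 − sin(2π·0.6725)/(2π)) = 4.0655; s = 0.0000 + 4.0655 = 4.0655
velocity in seg [66.2°–106.5°] (cycloidal), θ in radians: β = 27.1° = 0.4730 rad, B = 40.3° = 0.7034 rad; ds/dθ = (h/B)(1 − cos(2πβ/B)) = (5/0.7034)(1 − cos(2π·0.6725)) = 10.436724 mm/rad

s = 4.0655, ds/dθ = 10.4367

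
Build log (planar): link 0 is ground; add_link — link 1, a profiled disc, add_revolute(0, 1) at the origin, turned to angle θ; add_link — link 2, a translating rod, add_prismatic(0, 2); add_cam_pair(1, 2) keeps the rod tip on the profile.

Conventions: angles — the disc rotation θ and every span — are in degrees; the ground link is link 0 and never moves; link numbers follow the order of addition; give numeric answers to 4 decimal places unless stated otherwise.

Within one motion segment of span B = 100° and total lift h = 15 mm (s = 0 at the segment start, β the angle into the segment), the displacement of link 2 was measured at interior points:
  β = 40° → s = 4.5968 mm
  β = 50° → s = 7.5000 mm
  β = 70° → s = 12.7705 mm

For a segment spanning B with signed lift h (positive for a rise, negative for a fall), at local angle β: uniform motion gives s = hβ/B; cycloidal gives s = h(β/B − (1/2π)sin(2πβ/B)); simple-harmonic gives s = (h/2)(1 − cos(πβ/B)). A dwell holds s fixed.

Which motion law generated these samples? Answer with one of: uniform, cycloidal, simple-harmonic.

candidates at β/B = r: uniform s = h·r (linear in β); cycloidal s = h·(r − sin(2πr)/(2π)); simple-harmonic s = (h/2)(1 − cos(πr))
β=40°: printed 4.5968 | uniform 6.0000, cycloidal 4.5968, simple-harmonic 5.1824
β=50°: printed 7.5000 | uniform 7.5000, cycloidal 7.5000, simple-harmonic 7.5000
β=70°: printed 12.7705 | uniform 10.5000, cycloidal 12.7705, simple-harmonic 11.9084
only one law matches every sample → cycloidal

cycloidal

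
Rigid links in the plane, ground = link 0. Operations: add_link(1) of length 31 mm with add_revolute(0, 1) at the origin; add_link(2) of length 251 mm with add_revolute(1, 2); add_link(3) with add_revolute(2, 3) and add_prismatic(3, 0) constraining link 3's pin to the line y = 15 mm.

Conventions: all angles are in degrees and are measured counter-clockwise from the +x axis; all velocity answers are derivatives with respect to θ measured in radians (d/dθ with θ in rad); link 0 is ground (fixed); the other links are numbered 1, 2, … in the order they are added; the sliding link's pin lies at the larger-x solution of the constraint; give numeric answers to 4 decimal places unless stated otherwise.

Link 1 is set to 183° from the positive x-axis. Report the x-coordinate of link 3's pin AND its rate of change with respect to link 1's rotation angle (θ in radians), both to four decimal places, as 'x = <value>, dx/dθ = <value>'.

geometry: r = 31 mm, L = 251 mm, e = 15 mm
crank pin P = (r cos θ, r sin θ) = (-30.957516, -1.622415)
h = r sin θ − e = -1.622415 − 15 = -16.622415
x = r cos θ + √(L² − h²) = -30.957516 + 250.448987 = 219.491472
dx/dθ = −r sin θ − h·r cos θ/√(L² − h²) (θ in radians; h = -16.622415) = -0.432250

x = 219.4915, dx/dθ = -0.4322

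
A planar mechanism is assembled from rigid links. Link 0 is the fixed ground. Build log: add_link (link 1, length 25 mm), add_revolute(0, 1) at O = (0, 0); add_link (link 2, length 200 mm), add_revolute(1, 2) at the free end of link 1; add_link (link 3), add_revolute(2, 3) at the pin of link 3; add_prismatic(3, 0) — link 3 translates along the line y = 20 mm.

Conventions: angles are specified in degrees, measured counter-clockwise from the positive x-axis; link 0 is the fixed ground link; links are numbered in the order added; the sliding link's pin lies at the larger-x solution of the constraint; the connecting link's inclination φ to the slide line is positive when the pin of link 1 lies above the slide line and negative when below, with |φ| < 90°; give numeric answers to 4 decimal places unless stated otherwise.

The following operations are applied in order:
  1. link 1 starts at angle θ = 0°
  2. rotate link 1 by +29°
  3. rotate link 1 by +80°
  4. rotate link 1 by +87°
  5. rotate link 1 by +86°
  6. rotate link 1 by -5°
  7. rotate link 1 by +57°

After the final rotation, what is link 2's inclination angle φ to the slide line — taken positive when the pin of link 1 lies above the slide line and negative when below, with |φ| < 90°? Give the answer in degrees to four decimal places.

geometry: r = 25 mm, L = 200 mm, e = 20 mm; θ starts at 0°
rotate link 1 by +29°: θ ← 0° +29° = 29°
rotate link 1 by +80°: θ ← 29° +80° = 109°
rotate link 1 by +87°: θ ← 109° +87° = 196°
rotate link 1 by +86°: θ ← 196° +86° = 282°
rotate link 1 by -5°: θ ← 282° -5° = 277°
rotate link 1 by +57°: θ ← 277° +57° = 334°
h = r sin θ − e = -10.959279 − 20 = -30.959279
sin φ = h / L = -30.959279 / 200 = -0.15479639
φ = arcsin(-0.15479639) = -8.904988°

-8.9050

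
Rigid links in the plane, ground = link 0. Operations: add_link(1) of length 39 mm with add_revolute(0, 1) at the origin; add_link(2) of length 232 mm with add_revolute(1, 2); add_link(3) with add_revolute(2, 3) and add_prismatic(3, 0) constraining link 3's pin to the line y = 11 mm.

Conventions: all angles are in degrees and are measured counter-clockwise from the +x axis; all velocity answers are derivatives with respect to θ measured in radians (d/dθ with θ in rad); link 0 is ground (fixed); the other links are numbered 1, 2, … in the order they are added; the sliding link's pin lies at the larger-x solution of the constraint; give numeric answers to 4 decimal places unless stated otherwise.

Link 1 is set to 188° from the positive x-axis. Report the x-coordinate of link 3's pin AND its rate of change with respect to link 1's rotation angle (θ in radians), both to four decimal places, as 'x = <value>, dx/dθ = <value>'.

geometry: r = 39 mm, L = 232 mm, e = 11 mm
crank pin P = (r cos θ, r sin θ) = (-38.620455, -5.427751)
h = r sin θ − e = -5.427751 − 11 = -16.427751
x = r cos θ + √(L² − h²) = -38.620455 + 231.417651 = 192.797196
dx/dθ = −r sin θ − h·r cos θ/√(L² − h²) (θ in radians; h = -16.427751) = 2.686183

x = 192.7972, dx/dθ = 2.6862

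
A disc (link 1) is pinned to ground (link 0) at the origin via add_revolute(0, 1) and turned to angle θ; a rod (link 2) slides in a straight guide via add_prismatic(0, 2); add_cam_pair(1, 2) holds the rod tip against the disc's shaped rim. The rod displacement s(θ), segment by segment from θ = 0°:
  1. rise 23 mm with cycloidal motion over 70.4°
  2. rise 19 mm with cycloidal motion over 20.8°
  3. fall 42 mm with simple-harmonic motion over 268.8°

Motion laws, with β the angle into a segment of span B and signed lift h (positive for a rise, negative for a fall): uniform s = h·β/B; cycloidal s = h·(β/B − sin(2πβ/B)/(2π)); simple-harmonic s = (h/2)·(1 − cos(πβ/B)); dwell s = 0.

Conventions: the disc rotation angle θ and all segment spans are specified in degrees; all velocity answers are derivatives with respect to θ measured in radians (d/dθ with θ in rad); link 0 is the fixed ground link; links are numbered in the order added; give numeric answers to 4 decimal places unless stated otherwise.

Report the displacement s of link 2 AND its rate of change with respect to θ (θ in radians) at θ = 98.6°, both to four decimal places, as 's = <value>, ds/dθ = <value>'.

segment 1 (0° to 70.4°, cycloidal, h = 23) is passed completely: s = 0.0000 + (23) = 23.0000
segment 2 (70.4° to 91.2°, cycloidal, h = 19) is passed completely: s = 23.0000 + (19) = 42.0000
θ = 98.6° falls in segment 3 (91.2° to 360°, simple-harmonic, h = -42): β = 98.6 − 91.2 = 7.4°, B = 268.8°; Δs = -42/2·(1 − cos(π·0.0275)) = -0.0785; s = 42.0000 − 0.0785 = 41.9215
velocity in seg [91.2°–360°] (simple-harmonic), θ in radians: β = 7.4° = 0.1292 rad, B = 268.8° = 4.6914 rad; ds/dθ = (πh/(2B)) sin(πβ/B) = (π·(-42)/(2·4.6914)) sin(π·0.0275) = -1.214712 mm/rad

s = 41.9215, ds/dθ = -1.2147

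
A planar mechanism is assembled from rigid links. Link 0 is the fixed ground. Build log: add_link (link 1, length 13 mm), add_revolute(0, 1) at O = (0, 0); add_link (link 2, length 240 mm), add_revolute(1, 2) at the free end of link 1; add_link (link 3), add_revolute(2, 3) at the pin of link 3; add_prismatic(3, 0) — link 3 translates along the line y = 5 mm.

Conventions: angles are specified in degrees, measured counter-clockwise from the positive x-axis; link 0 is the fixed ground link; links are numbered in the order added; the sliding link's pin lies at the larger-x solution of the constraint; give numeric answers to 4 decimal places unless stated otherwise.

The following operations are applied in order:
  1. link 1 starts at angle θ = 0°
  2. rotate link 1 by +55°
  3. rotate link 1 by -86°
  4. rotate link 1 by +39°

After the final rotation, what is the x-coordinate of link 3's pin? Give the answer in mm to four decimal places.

geometry: r = 13 mm, L = 240 mm, e = 5 mm; θ starts at 0°
rotate link 1 by +55°: θ ← 0° +55° = 55°
rotate link 1 by -86°: θ ← 55° -86° = -31°
rotate link 1 by +39°: θ ← -31° +39° = 8°
crank pin P = (r cos θ, r sin θ) = (12.873485, 1.809250)
h = r sin θ − e = 1.809250 − 5 = -3.190750
x = r cos θ + √(L² − h²) = 12.873485 + 239.978789 = 252.852274

252.8523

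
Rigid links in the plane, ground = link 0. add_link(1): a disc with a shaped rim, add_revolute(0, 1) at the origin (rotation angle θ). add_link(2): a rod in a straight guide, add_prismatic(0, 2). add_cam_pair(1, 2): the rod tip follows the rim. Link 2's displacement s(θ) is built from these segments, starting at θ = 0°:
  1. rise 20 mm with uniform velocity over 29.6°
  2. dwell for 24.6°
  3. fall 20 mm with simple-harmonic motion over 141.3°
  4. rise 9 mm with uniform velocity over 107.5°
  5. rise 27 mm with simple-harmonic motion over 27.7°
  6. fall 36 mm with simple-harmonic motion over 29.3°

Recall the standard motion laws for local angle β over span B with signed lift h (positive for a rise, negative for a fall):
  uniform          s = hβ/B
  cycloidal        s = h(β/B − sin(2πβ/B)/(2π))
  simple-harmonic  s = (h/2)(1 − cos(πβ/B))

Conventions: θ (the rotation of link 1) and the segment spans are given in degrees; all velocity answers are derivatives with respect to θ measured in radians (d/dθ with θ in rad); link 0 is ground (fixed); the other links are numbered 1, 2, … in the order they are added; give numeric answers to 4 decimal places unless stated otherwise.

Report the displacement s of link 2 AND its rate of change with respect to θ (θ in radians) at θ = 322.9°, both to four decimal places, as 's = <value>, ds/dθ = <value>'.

segment 1 (0° to 29.6°, uniform, h = 20) is passed completely: s = 0.0000 + (20) = 20.0000
segment 2 (29.6° to 54.2°, dwell): s unchanged at 20.0000
segment 3 (54.2° to 195.5°, simple-harmonic, h = -20) is passed completely: s = 20.0000 + (-20) = 0.0000
segment 4 (195.5° to 303°, uniform, h = 9) is passed completely: s = 0.0000 + (9) = 9.0000
θ = 322.9° falls in segment 5 (303° to 330.7°, simple-harmonic, h = 27): β = 322.9 − 303 = 19.9°, B = 27.7°; Δs = 27/2·(1 − cos(π·0.7184)) = 22.0532; s = 9.0000 + 22.0532 = 31.0532
velocity in seg [303°–330.7°] (simple-harmonic), θ in radians: β = 19.9° = 0.3473 rad, B = 27.7° = 0.4835 rad; ds/dθ = (πh/(2B)) sin(πβ/B) = (π·27/(2·0.4835)) sin(π·0.7184) = 67.871965 mm/rad

s = 31.0532, ds/dθ = 67.8720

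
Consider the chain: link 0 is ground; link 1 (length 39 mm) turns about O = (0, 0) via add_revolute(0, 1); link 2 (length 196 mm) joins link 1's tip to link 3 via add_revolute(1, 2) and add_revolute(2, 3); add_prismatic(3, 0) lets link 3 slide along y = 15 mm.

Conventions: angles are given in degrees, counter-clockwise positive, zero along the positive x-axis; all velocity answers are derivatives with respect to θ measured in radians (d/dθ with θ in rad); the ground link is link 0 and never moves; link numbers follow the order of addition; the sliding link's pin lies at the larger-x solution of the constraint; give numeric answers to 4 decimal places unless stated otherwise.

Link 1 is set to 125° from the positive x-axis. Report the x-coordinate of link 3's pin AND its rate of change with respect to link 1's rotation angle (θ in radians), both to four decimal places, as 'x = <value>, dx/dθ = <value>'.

geometry: r = 39 mm, L = 196 mm, e = 15 mm
crank pin P = (r cos θ, r sin θ) = (-22.369481, 31.946930)
h = r sin θ − e = 31.946930 − 15 = 16.946930
x = r cos θ + √(L² − h²) = -22.369481 + 195.265976 = 172.896495
dx/dθ = −r sin θ − h·r cos θ/√(L² − h²) (θ in radians; h = 16.946930) = -30.005506

x = 172.8965, dx/dθ = -30.0055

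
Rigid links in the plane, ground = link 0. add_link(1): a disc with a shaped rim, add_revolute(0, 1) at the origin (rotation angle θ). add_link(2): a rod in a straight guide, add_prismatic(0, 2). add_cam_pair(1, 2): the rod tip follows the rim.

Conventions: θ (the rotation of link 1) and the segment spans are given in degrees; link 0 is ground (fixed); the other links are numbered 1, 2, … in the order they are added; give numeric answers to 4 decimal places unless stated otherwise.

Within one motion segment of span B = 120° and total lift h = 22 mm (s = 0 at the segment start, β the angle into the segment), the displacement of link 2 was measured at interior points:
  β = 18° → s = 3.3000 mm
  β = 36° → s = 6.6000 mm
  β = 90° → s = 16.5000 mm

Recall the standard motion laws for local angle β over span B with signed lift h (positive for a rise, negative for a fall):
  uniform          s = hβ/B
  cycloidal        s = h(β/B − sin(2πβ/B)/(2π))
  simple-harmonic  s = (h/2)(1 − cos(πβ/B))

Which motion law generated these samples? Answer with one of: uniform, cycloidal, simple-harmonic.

candidates at β/B = r: uniform s = h·r (linear in β); cycloidal s = h·(r − sin(2πr)/(2π)); simple-harmonic s = (h/2)(1 − cos(πr))
β=18°: printed 3.3000 | uniform 3.3000, cycloidal 0.4673, simple-harmonic 1.1989
β=36°: printed 6.6000 | uniform 6.6000, cycloidal 3.2700, simple-harmonic 4.5344
β=90°: printed 16.5000 | uniform 16.5000, cycloidal 20.0014, simple-harmonic 18.7782
only one law matches every sample → uniform

uniform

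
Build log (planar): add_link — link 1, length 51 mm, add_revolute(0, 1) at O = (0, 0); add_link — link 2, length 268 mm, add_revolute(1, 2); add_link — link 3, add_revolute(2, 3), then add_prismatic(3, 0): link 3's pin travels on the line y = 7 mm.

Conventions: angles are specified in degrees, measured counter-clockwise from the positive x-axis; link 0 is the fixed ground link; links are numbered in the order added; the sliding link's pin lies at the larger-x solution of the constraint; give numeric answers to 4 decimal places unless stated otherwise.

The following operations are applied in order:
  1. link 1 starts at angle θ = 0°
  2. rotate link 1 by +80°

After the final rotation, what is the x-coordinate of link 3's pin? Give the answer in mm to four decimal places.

geometry: r = 51 mm, L = 268 mm, e = 7 mm; θ starts at 0°
rotate link 1 by +80°: θ ← 0° +80° = 80°
crank pin P = (r cos θ, r sin θ) = (8.856057, 50.225195)
h = r sin θ − e = 50.225195 − 7 = 43.225195
x = r cos θ + √(L² − h²) = 8.856057 + 264.491177 = 273.347234

273.3472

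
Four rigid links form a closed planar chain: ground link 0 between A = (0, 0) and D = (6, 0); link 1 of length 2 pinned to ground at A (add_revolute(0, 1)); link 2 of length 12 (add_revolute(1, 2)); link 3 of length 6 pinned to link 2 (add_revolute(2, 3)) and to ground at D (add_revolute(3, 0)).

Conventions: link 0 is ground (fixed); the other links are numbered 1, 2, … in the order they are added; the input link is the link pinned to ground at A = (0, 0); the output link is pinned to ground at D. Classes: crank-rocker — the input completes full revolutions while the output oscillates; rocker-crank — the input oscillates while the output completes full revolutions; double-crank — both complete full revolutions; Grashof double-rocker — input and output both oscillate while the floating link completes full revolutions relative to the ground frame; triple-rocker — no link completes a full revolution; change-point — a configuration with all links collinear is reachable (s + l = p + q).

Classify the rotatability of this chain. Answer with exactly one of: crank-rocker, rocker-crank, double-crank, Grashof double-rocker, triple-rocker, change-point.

lengths: ground=6, input=2, coupler=12, output=6
sorted: s=2 (shortest), l=12 (longest), p+q=12
s + l = 14 vs p + q = 12
s + l > p + q → non-Grashof → no link fully rotates → triple-rocker

triple-rocker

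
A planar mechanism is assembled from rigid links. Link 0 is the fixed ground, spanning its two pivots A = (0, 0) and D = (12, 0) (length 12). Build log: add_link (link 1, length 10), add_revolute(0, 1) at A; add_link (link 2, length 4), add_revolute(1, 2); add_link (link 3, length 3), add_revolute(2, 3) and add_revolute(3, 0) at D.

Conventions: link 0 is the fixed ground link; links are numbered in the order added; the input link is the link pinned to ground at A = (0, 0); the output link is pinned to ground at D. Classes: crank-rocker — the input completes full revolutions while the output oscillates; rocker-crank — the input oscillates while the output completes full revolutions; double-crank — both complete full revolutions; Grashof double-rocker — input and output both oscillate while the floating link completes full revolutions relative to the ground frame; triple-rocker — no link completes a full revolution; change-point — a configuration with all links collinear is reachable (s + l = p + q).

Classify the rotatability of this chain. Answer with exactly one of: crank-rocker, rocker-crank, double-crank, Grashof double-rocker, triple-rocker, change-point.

lengths: ground=12, input=10, coupler=4, output=3
sorted: s=3 (shortest), l=12 (longest), p+q=14
s + l = 15 vs p + q = 14
s + l > p + q → non-Grashof → no link fully rotates → triple-rocker

triple-rocker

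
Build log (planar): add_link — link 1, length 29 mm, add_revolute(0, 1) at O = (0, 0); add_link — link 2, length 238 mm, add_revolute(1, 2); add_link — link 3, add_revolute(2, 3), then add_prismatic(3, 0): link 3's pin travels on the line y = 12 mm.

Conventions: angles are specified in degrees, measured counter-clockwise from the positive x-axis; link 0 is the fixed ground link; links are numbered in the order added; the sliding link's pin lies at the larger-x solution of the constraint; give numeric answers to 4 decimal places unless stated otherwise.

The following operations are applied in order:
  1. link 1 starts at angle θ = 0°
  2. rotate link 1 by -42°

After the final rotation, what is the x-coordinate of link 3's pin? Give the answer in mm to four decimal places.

geometry: r = 29 mm, L = 238 mm, e = 12 mm; θ starts at 0°
rotate link 1 by -42°: θ ← 0° -42° = -42°
crank pin P = (r cos θ, r sin θ) = (21.551200, -19.404788)
h = r sin θ − e = -19.404788 − 12 = -31.404788
x = r cos θ + √(L² − h²) = 21.551200 + 235.918925 = 257.470125

257.4701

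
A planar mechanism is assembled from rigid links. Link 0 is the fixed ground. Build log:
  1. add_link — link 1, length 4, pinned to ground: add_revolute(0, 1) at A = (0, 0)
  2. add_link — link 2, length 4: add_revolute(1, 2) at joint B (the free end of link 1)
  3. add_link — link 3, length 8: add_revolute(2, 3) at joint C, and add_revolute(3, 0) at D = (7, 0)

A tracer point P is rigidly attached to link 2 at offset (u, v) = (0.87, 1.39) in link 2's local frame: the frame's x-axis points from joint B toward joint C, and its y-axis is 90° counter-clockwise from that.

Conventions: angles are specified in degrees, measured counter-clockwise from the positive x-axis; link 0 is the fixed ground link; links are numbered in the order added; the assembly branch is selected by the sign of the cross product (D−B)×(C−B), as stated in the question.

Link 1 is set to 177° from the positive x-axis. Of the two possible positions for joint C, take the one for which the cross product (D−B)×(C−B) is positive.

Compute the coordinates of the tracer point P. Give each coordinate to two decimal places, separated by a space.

A=(0,0), D=(7.00,0)
B = A + 4.00·(cos177°, sin177°) = (-3.9945, 0.2093)
|BD| = 10.9965
circle(B,4.00) ∩ circle(D,8.00): a=3.3157, h=2.2374
  candidates: C₊=(-0.6368,2.3832) cross=24.603; C₋=(-0.7220,-2.0907) cross=-24.603
  branch + wants cross > 0 → take C=(-0.6368,2.3832) (cross=24.603)
ex = (C−B)/|BC| = (0.8394,0.5435); ey = (-0.5435,0.8394)
P = B + 0.87·ex + 1.39·ey = (-4.0196,1.8490)

-4.02 1.85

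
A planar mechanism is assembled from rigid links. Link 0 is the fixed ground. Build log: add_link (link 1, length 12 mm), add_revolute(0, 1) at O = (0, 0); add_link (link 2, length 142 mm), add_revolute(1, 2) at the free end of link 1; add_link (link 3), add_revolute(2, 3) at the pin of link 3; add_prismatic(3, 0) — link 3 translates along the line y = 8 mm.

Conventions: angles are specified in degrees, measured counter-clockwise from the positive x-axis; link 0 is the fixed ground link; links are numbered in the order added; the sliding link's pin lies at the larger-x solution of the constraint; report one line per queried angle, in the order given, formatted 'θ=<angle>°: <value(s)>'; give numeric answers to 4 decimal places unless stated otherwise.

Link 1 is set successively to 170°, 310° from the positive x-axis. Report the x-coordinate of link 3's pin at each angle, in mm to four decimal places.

geometry: r = 12 mm, L = 142 mm, e = 8 mm
θ=170°: crank pin P = (r cos θ, r sin θ) = (-11.817693, 2.083778)
θ=170°: h = r sin θ − e = 2.083778 − 8 = -5.916222
θ=170°: x = r cos θ + √(L² − h²) = -11.817693 + 141.876701 = 130.059008
θ=310°: crank pin P = (r cos θ, r sin θ) = (7.713451, -9.192533)
θ=310°: h = r sin θ − e = -9.192533 − 8 = -17.192533
θ=310°: x = r cos θ + √(L² − h²) = 7.713451 + 140.955372 = 148.668823

θ=170°: 130.0590
θ=310°: 148.6688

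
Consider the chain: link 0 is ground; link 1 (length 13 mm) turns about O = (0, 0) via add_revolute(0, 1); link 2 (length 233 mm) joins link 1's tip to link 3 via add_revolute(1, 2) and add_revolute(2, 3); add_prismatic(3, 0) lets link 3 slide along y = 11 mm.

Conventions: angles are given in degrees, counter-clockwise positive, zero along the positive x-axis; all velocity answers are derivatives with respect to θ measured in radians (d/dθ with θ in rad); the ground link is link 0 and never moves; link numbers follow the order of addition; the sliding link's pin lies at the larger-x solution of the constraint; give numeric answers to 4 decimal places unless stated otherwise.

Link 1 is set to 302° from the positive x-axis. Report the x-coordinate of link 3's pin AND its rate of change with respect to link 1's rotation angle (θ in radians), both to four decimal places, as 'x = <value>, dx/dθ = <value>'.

geometry: r = 13 mm, L = 233 mm, e = 11 mm
crank pin P = (r cos θ, r sin θ) = (6.888950, -11.024625)
h = r sin θ − e = -11.024625 − 11 = -22.024625
x = r cos θ + √(L² − h²) = 6.888950 + 231.956711 = 238.845662
dx/dθ = −r sin θ − h·r cos θ/√(L² − h²) (θ in radians; h = -22.024625) = 11.678741

x = 238.8457, dx/dθ = 11.6787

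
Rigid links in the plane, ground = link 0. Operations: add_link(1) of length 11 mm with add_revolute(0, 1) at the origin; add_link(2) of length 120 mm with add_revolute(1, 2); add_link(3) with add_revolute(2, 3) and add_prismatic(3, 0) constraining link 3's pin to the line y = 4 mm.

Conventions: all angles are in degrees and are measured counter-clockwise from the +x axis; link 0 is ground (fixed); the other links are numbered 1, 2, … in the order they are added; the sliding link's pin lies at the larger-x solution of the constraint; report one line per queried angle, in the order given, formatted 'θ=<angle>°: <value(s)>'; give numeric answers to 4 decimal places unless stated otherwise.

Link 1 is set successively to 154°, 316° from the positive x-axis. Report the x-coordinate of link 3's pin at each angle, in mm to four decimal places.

geometry: r = 11 mm, L = 120 mm, e = 4 mm
θ=154°: crank pin P = (r cos θ, r sin θ) = (-9.886735, 4.822083)
θ=154°: h = r sin θ − e = 4.822083 − 4 = 0.822083
θ=154°: x = r cos θ + √(L² − h²) = -9.886735 + 119.997184 = 110.110450
θ=316°: crank pin P = (r cos θ, r sin θ) = (7.912738, -7.641242)
θ=316°: h = r sin θ − e = -7.641242 − 4 = -11.641242
θ=316°: x = r cos θ + √(L² − h²) = 7.912738 + 119.434005 = 127.346743

θ=154°: 110.1104
θ=316°: 127.3467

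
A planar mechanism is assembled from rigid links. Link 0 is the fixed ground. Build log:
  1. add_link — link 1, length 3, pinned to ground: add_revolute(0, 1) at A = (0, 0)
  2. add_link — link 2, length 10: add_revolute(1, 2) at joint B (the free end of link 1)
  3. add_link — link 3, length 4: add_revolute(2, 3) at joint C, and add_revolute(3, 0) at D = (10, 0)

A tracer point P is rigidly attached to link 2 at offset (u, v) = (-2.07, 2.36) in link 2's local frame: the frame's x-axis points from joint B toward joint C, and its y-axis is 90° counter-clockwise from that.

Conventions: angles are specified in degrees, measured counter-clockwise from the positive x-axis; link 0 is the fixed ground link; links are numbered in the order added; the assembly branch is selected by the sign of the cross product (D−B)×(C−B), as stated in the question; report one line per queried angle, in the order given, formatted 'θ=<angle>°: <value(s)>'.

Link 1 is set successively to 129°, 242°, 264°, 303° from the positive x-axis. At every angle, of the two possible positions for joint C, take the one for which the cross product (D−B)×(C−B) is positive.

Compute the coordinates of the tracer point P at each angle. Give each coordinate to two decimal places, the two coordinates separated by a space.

A=(0,0), D=(10.00,0)
θ=129°: B = A + 3.00·(cos129°, sin129°) = (-1.8880, 2.3314)
θ=129°: |BD| = 12.1144
θ=129°: circle(B,10.00) ∩ circle(D,4.00): a=9.5242, h=3.0480
θ=129°:   candidates: C₊=(8.0448,3.4896) cross=36.925; C₋=(6.8716,-2.4926) cross=-36.925
θ=129°:   branch + wants cross > 0 → take C=(8.0448,3.4896) (cross=36.925)
θ=129°: ex = (C−B)/|BC| = (0.9933,0.1158); ey = (-0.1158,0.9933)
θ=129°: P = B + -2.07·ex + 2.36·ey = (-4.2173,4.4358)
θ=242°: B = A + 3.00·(cos242°, sin242°) = (-1.4084, -2.6488)
θ=242°: |BD| = 11.7119
θ=242°: circle(B,10.00) ∩ circle(D,4.00): a=9.4420, h=3.2936
θ=242°:   candidates: C₊=(7.0441,2.6949) cross=38.574; C₋=(8.5339,-3.7216) cross=-38.574
θ=242°:   branch + wants cross > 0 → take C=(7.0441,2.6949) (cross=38.574)
θ=242°: ex = (C−B)/|BC| = (0.8452,0.5344); ey = (-0.5344,0.8452)
θ=242°: P = B + -2.07·ex + 2.36·ey = (-4.4192,-1.7602)
θ=264°: B = A + 3.00·(cos264°, sin264°) = (-0.3136, -2.9836)
θ=264°: |BD| = 10.7365
θ=264°: circle(B,10.00) ∩ circle(D,4.00): a=9.2801, h=3.7255
θ=264°:   candidates: C₊=(7.5658,3.1740) cross=39.998; C₋=(9.6363,-3.9834) cross=-39.998
θ=264°:   branch + wants cross > 0 → take C=(7.5658,3.1740) (cross=39.998)
θ=264°: ex = (C−B)/|BC| = (0.7879,0.6158); ey = (-0.6158,0.7879)
θ=264°: P = B + -2.07·ex + 2.36·ey = (-3.3978,-2.3987)
θ=303°: B = A + 3.00·(cos303°, sin303°) = (1.6339, -2.5160)
θ=303°: |BD| = 8.7362
θ=303°: circle(B,10.00) ∩ circle(D,4.00): a=9.1757, h=3.9758
θ=303°:   candidates: C₊=(9.2758,3.9339) cross=34.733; C₋=(11.5659,-3.6808) cross=-34.733
θ=303°:   branch + wants cross > 0 → take C=(9.2758,3.9339) (cross=34.733)
θ=303°: ex = (C−B)/|BC| = (0.7642,0.6450); ey = (-0.6450,0.7642)
θ=303°: P = B + -2.07·ex + 2.36·ey = (-1.4701,-2.0477)

θ=129°: -4.22 4.44
θ=242°: -4.42 -1.76
θ=264°: -3.40 -2.40
θ=303°: -1.47 -2.05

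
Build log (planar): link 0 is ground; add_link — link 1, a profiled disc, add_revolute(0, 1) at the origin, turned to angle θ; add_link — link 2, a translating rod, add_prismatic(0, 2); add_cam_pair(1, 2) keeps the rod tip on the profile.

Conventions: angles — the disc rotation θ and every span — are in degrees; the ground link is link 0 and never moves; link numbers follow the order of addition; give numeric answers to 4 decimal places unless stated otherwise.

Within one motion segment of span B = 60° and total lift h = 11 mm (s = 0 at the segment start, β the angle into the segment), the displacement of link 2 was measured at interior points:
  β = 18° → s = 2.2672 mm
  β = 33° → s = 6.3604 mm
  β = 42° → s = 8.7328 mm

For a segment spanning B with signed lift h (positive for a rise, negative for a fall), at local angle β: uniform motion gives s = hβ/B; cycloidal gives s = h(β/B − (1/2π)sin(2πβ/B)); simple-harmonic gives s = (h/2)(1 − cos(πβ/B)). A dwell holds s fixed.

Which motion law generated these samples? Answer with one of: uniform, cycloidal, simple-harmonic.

candidates at β/B = r: uniform s = h·r (linear in β); cycloidal s = h·(r − sin(2πr)/(2π)); simple-harmonic s = (h/2)(1 − cos(πr))
β=18°: printed 2.2672 | uniform 3.3000, cycloidal 1.6350, simple-harmonic 2.2672
β=33°: printed 6.3604 | uniform 6.0500, cycloidal 6.5910, simple-harmonic 6.3604
β=42°: printed 8.7328 | uniform 7.7000, cycloidal 9.3650, simple-harmonic 8.7328
only one law matches every sample → simple-harmonic

simple-harmonic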